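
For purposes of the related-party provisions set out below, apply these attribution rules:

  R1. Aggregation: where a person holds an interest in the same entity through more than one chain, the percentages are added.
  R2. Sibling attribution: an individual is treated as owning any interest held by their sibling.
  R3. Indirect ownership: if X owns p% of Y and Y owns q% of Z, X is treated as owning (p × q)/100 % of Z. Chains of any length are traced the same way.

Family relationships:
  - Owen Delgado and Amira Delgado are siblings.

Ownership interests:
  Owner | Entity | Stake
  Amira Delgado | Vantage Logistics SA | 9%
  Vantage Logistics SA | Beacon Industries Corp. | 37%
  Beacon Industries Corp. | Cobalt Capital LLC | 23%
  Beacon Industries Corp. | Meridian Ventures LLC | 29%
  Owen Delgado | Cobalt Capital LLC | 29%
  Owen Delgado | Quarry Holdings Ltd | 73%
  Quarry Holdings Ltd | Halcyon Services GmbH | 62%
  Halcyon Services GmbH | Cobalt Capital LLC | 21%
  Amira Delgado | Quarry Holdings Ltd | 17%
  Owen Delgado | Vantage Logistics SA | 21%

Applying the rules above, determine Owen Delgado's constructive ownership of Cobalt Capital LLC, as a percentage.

By sibling attribution (R2), Owen Delgado is treated as also owning Amira Delgado's interest in Quarry Holdings Ltd, giving 73% + 17% = 90%.
By sibling attribution (R2), Owen Delgado is treated as also owning Amira Delgado's interest in Vantage Logistics SA, giving 21% + 9% = 30%.
Chain via Quarry Holdings Ltd → Halcyon Services GmbH (R3): 90% × 62% × 21% = 11.718% of Cobalt Capital LLC.
Chain via Vantage Logistics SA → Beacon Industries Corp. (R3): 30% × 37% × 23% = 2.553% of Cobalt Capital LLC.
Direct interest in Cobalt Capital LLC: 29%.
Aggregating (R1): 11.718% + 2.553% + 29% = 43.271%.

43.271%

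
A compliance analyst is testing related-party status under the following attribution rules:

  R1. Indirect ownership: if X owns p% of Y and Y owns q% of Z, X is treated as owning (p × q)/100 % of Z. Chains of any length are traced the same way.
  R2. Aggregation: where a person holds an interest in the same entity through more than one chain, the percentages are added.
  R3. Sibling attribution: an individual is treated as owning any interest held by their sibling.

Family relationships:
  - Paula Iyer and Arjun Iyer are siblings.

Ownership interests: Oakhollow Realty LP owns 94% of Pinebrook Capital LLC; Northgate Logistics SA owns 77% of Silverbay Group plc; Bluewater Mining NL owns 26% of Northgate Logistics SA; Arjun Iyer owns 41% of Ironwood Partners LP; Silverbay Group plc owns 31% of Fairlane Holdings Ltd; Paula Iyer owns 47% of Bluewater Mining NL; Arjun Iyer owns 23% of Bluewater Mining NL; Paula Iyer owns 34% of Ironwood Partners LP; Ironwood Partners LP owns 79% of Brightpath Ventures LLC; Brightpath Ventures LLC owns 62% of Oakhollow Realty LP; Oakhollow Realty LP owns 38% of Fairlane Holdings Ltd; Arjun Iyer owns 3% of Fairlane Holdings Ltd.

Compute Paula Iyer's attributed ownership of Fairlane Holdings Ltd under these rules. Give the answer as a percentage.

21.30364%

By sibling attribution (R3), Paula Iyer is treated as also owning Arjun Iyer's interest in Bluewater Mining NL, giving 47% + 23% = 70%.
By sibling attribution (R3), Paula Iyer is treated as also owning Arjun Iyer's interest in Ironwood Partners LP, giving 34% + 41% = 75%.
By sibling attribution (R3), Paula Iyer is treated as owning Arjun Iyer's 3% interest in Fairlane Holdings Ltd.
Chain via Bluewater Mining NL → Northgate Logistics SA → Silverbay Group plc (R1): 70% × 26% × 77% × 31% = 4.34434% of Fairlane Holdings Ltd.
Chain via Ironwood Partners LP → Brightpath Ventures LLC → Oakhollow Realty LP (R1): 75% × 79% × 62% × 38% = 13.9593% of Fairlane Holdings Ltd.
Direct interest in Fairlane Holdings Ltd: 3%.
Aggregating (R2): 4.34434% + 13.9593% + 3% = 21.30364%.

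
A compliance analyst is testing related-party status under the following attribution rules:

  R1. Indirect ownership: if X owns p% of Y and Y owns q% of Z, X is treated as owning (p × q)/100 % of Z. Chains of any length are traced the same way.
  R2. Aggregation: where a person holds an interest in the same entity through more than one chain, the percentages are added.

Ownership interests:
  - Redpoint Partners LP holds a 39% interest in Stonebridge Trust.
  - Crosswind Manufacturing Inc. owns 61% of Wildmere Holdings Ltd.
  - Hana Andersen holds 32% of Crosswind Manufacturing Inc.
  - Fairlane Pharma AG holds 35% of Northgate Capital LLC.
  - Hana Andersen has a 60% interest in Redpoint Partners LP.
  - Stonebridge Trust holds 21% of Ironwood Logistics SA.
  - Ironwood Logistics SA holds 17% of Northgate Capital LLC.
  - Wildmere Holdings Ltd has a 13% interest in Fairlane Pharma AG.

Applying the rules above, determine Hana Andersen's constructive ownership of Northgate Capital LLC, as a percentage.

1.72354%

Chain via Redpoint Partners LP → Stonebridge Trust → Ironwood Logistics SA (R1): 60% × 39% × 21% × 17% = 0.83538% of Northgate Capital LLC.
Chain via Crosswind Manufacturing Inc. → Wildmere Holdings Ltd → Fairlane Pharma AG (R1): 32% × 61% × 13% × 35% = 0.88816% of Northgate Capital LLC.
Aggregating (R2): 0.83538% + 0.88816% = 1.72354%.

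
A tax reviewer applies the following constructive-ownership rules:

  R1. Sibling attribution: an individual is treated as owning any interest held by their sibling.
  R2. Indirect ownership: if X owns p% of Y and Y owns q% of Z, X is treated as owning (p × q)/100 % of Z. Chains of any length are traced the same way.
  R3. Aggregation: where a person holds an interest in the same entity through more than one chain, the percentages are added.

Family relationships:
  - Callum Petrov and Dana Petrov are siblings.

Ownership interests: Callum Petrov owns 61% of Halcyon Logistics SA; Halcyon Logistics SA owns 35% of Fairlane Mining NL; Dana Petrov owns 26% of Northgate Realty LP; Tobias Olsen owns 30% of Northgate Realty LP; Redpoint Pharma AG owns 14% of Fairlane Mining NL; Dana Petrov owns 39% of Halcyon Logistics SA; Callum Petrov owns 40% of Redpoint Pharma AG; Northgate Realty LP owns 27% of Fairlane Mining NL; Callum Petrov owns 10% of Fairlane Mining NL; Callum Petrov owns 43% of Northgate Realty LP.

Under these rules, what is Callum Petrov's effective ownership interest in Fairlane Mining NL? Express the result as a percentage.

By sibling attribution (R1), Callum Petrov is treated as also owning Dana Petrov's interest in Halcyon Logistics SA, giving 61% + 39% = 100%.
By sibling attribution (R1), Callum Petrov is treated as also owning Dana Petrov's interest in Northgate Realty LP, giving 43% + 26% = 69%.
Chain via Halcyon Logistics SA (R2): 100% × 35% = 35% of Fairlane Mining NL.
Chain via Northgate Realty LP (R2): 69% × 27% = 18.63% of Fairlane Mining NL.
Chain via Redpoint Pharma AG (R2): 40% × 14% = 5.6% of Fairlane Mining NL.
Direct interest in Fairlane Mining NL: 10%.
Aggregating (R3): 35% + 18.63% + 5.6% + 10% = 69.23%.

69.23%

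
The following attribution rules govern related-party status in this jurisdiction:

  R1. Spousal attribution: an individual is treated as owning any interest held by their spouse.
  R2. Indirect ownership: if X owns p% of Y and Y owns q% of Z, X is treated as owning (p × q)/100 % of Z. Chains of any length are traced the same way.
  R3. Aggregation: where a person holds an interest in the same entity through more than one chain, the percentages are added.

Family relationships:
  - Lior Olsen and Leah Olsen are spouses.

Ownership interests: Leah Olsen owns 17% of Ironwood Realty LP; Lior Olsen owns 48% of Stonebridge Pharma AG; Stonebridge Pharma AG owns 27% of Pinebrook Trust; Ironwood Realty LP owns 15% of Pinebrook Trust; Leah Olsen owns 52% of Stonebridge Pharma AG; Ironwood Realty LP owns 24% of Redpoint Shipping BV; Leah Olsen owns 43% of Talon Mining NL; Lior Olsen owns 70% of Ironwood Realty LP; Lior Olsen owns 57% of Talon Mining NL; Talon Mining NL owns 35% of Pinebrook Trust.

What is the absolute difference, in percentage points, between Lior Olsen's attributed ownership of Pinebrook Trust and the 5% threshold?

By spousal attribution (R1), Lior Olsen is treated as also owning Leah Olsen's interest in Stonebridge Pharma AG, giving 48% + 52% = 100%.
By spousal attribution (R1), Lior Olsen is treated as also owning Leah Olsen's interest in Ironwood Realty LP, giving 70% + 17% = 87%.
By spousal attribution (R1), Lior Olsen is treated as also owning Leah Olsen's interest in Talon Mining NL, giving 57% + 43% = 100%.
Chain via Stonebridge Pharma AG (R2): 100% × 27% = 27% of Pinebrook Trust.
Chain via Ironwood Realty LP (R2): 87% × 15% = 13.05% of Pinebrook Trust.
Chain via Talon Mining NL (R2): 100% × 35% = 35% of Pinebrook Trust.
Aggregating (R3): 27% + 13.05% + 35% = 75.05%.
75.05% exceeds the 5% threshold by 70.05 percentage points.

70.05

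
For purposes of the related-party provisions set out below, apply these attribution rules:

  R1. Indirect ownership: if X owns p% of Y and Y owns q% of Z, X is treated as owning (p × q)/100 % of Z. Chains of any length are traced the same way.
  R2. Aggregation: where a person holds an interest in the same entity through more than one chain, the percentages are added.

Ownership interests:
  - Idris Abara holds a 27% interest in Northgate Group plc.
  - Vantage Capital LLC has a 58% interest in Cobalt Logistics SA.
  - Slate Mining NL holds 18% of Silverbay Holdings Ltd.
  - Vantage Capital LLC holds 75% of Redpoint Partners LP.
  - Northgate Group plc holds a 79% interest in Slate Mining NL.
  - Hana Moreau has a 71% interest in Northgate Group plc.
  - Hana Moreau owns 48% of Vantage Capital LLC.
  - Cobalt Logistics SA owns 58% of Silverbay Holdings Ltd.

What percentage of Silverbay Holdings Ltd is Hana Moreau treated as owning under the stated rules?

26.2434%

Chain via Vantage Capital LLC → Cobalt Logistics SA (R1): 48% × 58% × 58% = 16.1472% of Silverbay Holdings Ltd.
Chain via Northgate Group plc → Slate Mining NL (R1): 71% × 79% × 18% = 10.0962% of Silverbay Holdings Ltd.
Aggregating (R2): 16.1472% + 10.0962% = 26.2434%.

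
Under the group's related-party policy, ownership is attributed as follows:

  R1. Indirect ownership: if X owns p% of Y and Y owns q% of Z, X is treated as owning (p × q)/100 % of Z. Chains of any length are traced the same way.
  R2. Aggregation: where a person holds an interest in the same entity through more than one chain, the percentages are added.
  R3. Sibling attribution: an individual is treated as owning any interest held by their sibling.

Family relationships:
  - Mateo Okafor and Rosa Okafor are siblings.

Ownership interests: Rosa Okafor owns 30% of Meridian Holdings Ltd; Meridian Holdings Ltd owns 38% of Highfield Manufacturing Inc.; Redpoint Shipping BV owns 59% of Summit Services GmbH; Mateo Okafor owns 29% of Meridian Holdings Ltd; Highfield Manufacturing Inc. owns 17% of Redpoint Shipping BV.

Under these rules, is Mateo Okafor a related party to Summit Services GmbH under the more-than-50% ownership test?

No

By sibling attribution (R3), Mateo Okafor is treated as also owning Rosa Okafor's interest in Meridian Holdings Ltd, giving 29% + 30% = 59%.
Chain via Meridian Holdings Ltd → Highfield Manufacturing Inc. → Redpoint Shipping BV (R1): 59% × 38% × 17% × 59% = 2.248726% of Summit Services GmbH.
2.248726% does not exceed the 50% threshold, so Mateo is not a related party to Summit Services GmbH.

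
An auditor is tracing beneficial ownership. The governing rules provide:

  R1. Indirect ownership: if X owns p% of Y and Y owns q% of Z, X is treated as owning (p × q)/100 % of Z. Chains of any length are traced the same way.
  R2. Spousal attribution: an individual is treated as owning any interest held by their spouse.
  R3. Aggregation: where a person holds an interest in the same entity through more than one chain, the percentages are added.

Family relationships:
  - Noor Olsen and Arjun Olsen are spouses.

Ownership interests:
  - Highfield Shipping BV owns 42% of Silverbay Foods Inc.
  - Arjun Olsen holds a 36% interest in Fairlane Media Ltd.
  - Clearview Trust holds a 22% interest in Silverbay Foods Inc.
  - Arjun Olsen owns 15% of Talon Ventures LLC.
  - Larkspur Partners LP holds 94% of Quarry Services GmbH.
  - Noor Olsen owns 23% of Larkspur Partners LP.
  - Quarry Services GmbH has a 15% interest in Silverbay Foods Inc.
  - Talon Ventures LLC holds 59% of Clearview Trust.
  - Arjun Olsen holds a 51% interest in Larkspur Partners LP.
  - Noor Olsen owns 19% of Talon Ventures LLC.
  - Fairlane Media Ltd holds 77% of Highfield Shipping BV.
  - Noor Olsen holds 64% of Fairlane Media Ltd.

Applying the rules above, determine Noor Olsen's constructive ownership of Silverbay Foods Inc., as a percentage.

47.1872%

By spousal attribution (R2), Noor Olsen is treated as also owning Arjun Olsen's interest in Larkspur Partners LP, giving 23% + 51% = 74%.
By spousal attribution (R2), Noor Olsen is treated as also owning Arjun Olsen's interest in Talon Ventures LLC, giving 19% + 15% = 34%.
By spousal attribution (R2), Noor Olsen is treated as also owning Arjun Olsen's interest in Fairlane Media Ltd, giving 64% + 36% = 100%.
Chain via Larkspur Partners LP → Quarry Services GmbH (R1): 74% × 94% × 15% = 10.434% of Silverbay Foods Inc.
Chain via Talon Ventures LLC → Clearview Trust (R1): 34% × 59% × 22% = 4.4132% of Silverbay Foods Inc.
Chain via Fairlane Media Ltd → Highfield Shipping BV (R1): 100% × 77% × 42% = 32.34% of Silverbay Foods Inc.
Aggregating (R3): 10.434% + 4.4132% + 32.34% = 47.1872%.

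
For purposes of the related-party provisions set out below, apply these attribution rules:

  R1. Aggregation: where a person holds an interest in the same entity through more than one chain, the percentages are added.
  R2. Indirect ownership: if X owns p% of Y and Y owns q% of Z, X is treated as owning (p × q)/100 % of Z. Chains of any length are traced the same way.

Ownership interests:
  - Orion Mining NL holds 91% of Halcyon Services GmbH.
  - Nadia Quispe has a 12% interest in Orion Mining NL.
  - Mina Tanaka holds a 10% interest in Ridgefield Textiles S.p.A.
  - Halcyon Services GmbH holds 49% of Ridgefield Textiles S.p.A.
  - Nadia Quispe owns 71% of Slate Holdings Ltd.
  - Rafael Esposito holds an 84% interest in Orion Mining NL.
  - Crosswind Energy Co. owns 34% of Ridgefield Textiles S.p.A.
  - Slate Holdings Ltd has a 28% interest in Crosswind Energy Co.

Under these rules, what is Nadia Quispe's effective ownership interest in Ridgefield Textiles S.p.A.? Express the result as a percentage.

12.11%

Chain via Slate Holdings Ltd → Crosswind Energy Co. (R2): 71% × 28% × 34% = 6.7592% of Ridgefield Textiles S.p.A.
Chain via Orion Mining NL → Halcyon Services GmbH (R2): 12% × 91% × 49% = 5.3508% of Ridgefield Textiles S.p.A.
Aggregating (R1): 6.7592% + 5.3508% = 12.11%.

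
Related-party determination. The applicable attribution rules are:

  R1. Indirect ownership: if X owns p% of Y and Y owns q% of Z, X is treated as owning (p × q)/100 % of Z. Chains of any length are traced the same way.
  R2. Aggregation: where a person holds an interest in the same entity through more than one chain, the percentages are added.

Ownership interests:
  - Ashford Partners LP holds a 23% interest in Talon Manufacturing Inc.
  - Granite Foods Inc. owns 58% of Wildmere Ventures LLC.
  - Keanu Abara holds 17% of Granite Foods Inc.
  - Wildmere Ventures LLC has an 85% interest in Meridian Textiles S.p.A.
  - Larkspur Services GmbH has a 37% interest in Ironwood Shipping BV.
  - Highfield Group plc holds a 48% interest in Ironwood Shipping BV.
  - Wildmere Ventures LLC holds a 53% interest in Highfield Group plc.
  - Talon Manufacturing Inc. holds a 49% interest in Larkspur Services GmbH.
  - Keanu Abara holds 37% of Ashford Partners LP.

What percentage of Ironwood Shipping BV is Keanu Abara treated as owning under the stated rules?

Chain via Granite Foods Inc. → Wildmere Ventures LLC → Highfield Group plc (R1): 17% × 58% × 53% × 48% = 2.508384% of Ironwood Shipping BV.
Chain via Ashford Partners LP → Talon Manufacturing Inc. → Larkspur Services GmbH (R1): 37% × 23% × 49% × 37% = 1.542863% of Ironwood Shipping BV.
Aggregating (R2): 2.508384% + 1.542863% = 4.051247%.

4.051247%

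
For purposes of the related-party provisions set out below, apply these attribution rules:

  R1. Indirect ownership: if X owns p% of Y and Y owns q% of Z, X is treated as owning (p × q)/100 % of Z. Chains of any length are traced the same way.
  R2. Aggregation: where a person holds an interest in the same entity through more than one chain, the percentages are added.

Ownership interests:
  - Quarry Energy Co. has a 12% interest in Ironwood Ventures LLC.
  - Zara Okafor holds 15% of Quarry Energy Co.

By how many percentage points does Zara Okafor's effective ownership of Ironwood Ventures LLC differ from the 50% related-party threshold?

Chain via Quarry Energy Co. (R1): 15% × 12% = 1.8% of Ironwood Ventures LLC.
1.8% falls short of the 50% threshold by 48.2 percentage points.

48.2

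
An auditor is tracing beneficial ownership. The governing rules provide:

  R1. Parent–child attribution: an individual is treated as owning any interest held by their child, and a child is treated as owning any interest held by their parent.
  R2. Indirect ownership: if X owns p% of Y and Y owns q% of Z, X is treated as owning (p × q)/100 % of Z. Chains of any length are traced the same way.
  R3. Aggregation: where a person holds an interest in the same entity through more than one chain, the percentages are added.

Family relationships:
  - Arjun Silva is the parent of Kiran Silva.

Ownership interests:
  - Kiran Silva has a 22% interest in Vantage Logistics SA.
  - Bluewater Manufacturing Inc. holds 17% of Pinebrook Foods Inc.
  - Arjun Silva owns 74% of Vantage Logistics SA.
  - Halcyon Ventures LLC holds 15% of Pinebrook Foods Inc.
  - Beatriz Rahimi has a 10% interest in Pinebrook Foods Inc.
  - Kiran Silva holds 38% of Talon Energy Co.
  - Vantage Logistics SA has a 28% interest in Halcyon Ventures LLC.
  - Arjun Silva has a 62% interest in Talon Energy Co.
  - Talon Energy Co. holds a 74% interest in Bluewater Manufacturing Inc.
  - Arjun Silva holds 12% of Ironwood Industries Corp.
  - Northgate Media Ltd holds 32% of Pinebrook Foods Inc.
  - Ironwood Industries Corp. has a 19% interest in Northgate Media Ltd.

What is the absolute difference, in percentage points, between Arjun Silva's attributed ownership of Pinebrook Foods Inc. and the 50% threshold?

32.6584

By parent–child attribution (R1), Arjun Silva is treated as also owning Kiran Silva's interest in Talon Energy Co, giving 62% + 38% = 100%.
By parent–child attribution (R1), Arjun Silva is treated as also owning Kiran Silva's interest in Vantage Logistics SA, giving 74% + 22% = 96%.
Chain via Talon Energy Co. → Bluewater Manufacturing Inc. (R2): 100% × 74% × 17% = 12.58% of Pinebrook Foods Inc.
Chain via Vantage Logistics SA → Halcyon Ventures LLC (R2): 96% × 28% × 15% = 4.032% of Pinebrook Foods Inc.
Chain via Ironwood Industries Corp. → Northgate Media Ltd (R2): 12% × 19% × 32% = 0.7296% of Pinebrook Foods Inc.
Aggregating (R3): 12.58% + 4.032% + 0.7296% = 17.3416%.
17.3416% falls short of the 50% threshold by 32.6584 percentage points.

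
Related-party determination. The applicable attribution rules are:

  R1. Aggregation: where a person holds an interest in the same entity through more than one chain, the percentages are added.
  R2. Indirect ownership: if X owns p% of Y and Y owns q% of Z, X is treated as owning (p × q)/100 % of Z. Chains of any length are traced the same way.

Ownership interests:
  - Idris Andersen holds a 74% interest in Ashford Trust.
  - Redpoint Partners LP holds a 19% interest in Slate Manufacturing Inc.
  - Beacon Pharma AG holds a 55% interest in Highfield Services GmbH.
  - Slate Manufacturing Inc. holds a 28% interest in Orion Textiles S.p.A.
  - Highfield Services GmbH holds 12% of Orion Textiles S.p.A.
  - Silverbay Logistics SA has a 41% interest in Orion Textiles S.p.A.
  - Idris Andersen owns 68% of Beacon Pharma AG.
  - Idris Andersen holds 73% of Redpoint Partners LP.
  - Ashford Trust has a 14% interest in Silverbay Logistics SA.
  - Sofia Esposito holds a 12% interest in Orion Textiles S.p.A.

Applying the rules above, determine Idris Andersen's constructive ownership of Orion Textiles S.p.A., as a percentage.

Chain via Redpoint Partners LP → Slate Manufacturing Inc. (R2): 73% × 19% × 28% = 3.8836% of Orion Textiles S.p.A.
Chain via Ashford Trust → Silverbay Logistics SA (R2): 74% × 14% × 41% = 4.2476% of Orion Textiles S.p.A.
Chain via Beacon Pharma AG → Highfield Services GmbH (R2): 68% × 55% × 12% = 4.488% of Orion Textiles S.p.A.
Aggregating (R1): 3.8836% + 4.2476% + 4.488% = 12.6192%.

12.6192%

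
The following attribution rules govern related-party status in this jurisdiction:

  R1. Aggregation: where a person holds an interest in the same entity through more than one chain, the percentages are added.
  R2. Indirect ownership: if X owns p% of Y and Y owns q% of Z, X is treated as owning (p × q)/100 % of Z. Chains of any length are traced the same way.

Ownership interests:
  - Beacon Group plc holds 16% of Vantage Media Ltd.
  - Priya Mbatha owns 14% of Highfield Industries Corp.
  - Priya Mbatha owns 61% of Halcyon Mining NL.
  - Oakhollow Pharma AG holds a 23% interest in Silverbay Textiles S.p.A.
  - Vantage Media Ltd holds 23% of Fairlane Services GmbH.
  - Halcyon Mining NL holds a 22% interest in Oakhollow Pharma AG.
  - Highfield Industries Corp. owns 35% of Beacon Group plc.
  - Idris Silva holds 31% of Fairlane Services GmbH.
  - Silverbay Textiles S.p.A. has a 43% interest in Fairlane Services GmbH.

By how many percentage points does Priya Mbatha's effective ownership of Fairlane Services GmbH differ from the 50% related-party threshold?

Chain via Highfield Industries Corp. → Beacon Group plc → Vantage Media Ltd (R2): 14% × 35% × 16% × 23% = 0.18032% of Fairlane Services GmbH.
Chain via Halcyon Mining NL → Oakhollow Pharma AG → Silverbay Textiles S.p.A. (R2): 61% × 22% × 23% × 43% = 1.327238% of Fairlane Services GmbH.
Aggregating (R1): 0.18032% + 1.327238% = 1.507558%.
1.507558% falls short of the 50% threshold by 48.492442 percentage points.

48.492442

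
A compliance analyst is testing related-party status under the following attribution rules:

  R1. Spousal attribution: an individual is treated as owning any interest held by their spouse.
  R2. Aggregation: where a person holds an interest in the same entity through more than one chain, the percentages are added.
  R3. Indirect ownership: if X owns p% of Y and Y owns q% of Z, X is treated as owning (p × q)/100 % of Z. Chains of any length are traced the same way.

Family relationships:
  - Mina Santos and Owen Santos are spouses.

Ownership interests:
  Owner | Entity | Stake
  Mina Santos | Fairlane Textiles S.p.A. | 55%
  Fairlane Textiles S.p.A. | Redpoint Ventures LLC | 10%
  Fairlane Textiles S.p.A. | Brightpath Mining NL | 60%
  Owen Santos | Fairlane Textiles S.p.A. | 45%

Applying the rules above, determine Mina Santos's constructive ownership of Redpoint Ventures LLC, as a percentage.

10%

By spousal attribution (R1), Mina Santos is treated as also owning Owen Santos's interest in Fairlane Textiles S.p.A, giving 55% + 45% = 100%.
Chain via Fairlane Textiles S.p.A. (R3): 100% × 10% = 10% of Redpoint Ventures LLC.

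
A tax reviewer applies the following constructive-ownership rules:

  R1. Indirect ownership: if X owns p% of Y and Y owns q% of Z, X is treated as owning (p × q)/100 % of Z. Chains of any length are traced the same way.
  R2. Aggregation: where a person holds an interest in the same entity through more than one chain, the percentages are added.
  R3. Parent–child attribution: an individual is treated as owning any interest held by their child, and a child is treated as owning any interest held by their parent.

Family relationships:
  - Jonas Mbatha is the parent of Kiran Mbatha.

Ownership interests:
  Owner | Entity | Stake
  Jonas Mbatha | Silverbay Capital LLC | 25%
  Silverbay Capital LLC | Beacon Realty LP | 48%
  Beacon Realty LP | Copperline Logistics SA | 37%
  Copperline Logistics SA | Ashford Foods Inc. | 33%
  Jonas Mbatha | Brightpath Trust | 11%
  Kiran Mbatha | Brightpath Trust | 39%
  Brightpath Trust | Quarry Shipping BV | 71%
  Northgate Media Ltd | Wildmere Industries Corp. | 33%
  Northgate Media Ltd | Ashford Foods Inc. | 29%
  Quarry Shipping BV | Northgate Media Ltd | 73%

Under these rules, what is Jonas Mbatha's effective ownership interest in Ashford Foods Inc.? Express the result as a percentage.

8.98055%

By parent–child attribution (R3), Jonas Mbatha is treated as also owning Kiran Mbatha's interest in Brightpath Trust, giving 11% + 39% = 50%.
Chain via Silverbay Capital LLC → Beacon Realty LP → Copperline Logistics SA (R1): 25% × 48% × 37% × 33% = 1.4652% of Ashford Foods Inc.
Chain via Brightpath Trust → Quarry Shipping BV → Northgate Media Ltd (R1): 50% × 71% × 73% × 29% = 7.51535% of Ashford Foods Inc.
Aggregating (R2): 1.4652% + 7.51535% = 8.98055%.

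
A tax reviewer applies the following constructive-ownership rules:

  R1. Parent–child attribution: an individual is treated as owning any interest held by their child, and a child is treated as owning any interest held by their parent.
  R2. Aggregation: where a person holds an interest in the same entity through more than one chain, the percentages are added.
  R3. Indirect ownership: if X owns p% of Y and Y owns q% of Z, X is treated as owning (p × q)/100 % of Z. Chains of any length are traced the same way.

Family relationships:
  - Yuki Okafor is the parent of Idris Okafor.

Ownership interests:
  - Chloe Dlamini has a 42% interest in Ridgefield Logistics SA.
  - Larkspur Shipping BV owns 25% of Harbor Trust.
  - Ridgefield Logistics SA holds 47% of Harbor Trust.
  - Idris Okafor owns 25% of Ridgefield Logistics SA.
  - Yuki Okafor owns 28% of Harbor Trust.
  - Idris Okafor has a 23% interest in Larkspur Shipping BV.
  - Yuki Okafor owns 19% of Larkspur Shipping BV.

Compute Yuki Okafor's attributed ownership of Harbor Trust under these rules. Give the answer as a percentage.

50.25%

By parent–child attribution (R1), Yuki Okafor is treated as also owning Idris Okafor's interest in Larkspur Shipping BV, giving 19% + 23% = 42%.
By parent–child attribution (R1), Yuki Okafor is treated as owning Idris Okafor's 25% interest in Ridgefield Logistics SA.
Chain via Larkspur Shipping BV (R3): 42% × 25% = 10.5% of Harbor Trust.
Direct interest in Harbor Trust: 28%.
Chain via Ridgefield Logistics SA (R3): 25% × 47% = 11.75% of Harbor Trust.
Aggregating (R2): 10.5% + 28% + 11.75% = 50.25%.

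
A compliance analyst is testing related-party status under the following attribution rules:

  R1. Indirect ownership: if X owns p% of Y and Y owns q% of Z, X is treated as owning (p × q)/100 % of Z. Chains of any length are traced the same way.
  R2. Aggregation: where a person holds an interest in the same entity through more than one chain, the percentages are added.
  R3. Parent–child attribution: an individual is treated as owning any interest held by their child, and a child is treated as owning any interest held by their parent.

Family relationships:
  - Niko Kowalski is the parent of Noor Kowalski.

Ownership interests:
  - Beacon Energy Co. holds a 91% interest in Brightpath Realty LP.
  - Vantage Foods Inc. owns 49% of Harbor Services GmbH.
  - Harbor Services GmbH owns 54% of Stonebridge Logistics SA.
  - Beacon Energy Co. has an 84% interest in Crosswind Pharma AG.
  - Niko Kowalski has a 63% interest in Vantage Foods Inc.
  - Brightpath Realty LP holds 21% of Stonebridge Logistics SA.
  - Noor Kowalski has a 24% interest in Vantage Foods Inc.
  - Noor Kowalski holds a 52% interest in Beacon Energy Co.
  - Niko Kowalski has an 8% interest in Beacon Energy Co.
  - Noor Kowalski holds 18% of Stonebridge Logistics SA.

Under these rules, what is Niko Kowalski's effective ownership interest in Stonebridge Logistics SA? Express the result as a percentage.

52.4862%

By parent–child attribution (R3), Niko Kowalski is treated as also owning Noor Kowalski's interest in Vantage Foods Inc, giving 63% + 24% = 87%.
By parent–child attribution (R3), Niko Kowalski is treated as also owning Noor Kowalski's interest in Beacon Energy Co, giving 8% + 52% = 60%.
By parent–child attribution (R3), Niko Kowalski is treated as owning Noor Kowalski's 18% interest in Stonebridge Logistics SA.
Chain via Vantage Foods Inc. → Harbor Services GmbH (R1): 87% × 49% × 54% = 23.0202% of Stonebridge Logistics SA.
Chain via Beacon Energy Co. → Brightpath Realty LP (R1): 60% × 91% × 21% = 11.466% of Stonebridge Logistics SA.
Direct interest in Stonebridge Logistics SA: 18%.
Aggregating (R2): 23.0202% + 11.466% + 18% = 52.4862%.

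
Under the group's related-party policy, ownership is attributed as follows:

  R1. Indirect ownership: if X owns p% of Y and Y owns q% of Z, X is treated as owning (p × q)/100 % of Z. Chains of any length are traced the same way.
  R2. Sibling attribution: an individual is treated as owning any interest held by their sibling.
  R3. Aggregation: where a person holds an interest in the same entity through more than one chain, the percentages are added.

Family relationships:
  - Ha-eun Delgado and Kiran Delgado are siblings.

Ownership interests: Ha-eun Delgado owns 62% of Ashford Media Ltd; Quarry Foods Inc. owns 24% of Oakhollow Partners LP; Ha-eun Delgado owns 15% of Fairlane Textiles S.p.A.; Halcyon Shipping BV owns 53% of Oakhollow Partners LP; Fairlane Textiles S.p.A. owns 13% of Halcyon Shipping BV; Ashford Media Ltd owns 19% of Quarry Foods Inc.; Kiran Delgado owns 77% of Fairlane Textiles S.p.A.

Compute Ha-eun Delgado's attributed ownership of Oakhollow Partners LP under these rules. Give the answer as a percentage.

By sibling attribution (R2), Ha-eun Delgado is treated as also owning Kiran Delgado's interest in Fairlane Textiles S.p.A, giving 15% + 77% = 92%.
Chain via Ashford Media Ltd → Quarry Foods Inc. (R1): 62% × 19% × 24% = 2.8272% of Oakhollow Partners LP.
Chain via Fairlane Textiles S.p.A. → Halcyon Shipping BV (R1): 92% × 13% × 53% = 6.3388% of Oakhollow Partners LP.
Aggregating (R3): 2.8272% + 6.3388% = 9.166%.

9.166%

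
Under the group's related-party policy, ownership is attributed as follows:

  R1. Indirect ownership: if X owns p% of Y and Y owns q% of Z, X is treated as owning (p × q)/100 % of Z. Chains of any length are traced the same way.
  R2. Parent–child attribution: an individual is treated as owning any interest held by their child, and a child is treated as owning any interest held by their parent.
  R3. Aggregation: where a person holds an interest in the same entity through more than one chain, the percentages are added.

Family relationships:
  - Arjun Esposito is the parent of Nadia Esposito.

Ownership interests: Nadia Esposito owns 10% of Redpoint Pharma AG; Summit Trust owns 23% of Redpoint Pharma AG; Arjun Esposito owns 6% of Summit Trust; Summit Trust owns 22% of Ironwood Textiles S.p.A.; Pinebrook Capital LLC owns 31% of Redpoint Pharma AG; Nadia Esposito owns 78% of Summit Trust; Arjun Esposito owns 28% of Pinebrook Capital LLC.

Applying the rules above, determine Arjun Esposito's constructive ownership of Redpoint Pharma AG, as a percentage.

38%

By parent–child attribution (R2), Arjun Esposito is treated as also owning Nadia Esposito's interest in Summit Trust, giving 6% + 78% = 84%.
By parent–child attribution (R2), Arjun Esposito is treated as owning Nadia Esposito's 10% interest in Redpoint Pharma AG.
Chain via Pinebrook Capital LLC (R1): 28% × 31% = 8.68% of Redpoint Pharma AG.
Chain via Summit Trust (R1): 84% × 23% = 19.32% of Redpoint Pharma AG.
Direct interest in Redpoint Pharma AG: 10%.
Aggregating (R3): 8.68% + 19.32% + 10% = 38%.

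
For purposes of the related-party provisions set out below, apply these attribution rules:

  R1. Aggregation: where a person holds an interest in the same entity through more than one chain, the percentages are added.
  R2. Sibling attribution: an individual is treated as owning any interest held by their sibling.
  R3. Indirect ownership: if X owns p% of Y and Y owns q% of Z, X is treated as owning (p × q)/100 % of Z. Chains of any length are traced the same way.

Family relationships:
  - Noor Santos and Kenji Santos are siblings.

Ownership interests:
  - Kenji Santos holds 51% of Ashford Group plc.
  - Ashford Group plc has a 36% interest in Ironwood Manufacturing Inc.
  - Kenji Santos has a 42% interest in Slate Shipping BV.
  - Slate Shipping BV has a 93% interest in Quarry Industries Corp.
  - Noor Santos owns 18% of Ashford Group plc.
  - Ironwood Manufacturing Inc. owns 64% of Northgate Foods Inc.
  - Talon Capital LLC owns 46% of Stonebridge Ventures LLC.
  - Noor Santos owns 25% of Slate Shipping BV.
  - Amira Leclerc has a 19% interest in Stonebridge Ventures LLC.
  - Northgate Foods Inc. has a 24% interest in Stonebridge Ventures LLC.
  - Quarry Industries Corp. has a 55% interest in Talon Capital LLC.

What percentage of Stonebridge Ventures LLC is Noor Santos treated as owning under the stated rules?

19.579854%

By sibling attribution (R2), Noor Santos is treated as also owning Kenji Santos's interest in Slate Shipping BV, giving 25% + 42% = 67%.
By sibling attribution (R2), Noor Santos is treated as also owning Kenji Santos's interest in Ashford Group plc, giving 18% + 51% = 69%.
Chain via Slate Shipping BV → Quarry Industries Corp. → Talon Capital LLC (R3): 67% × 93% × 55% × 46% = 15.76443% of Stonebridge Ventures LLC.
Chain via Ashford Group plc → Ironwood Manufacturing Inc. → Northgate Foods Inc. (R3): 69% × 36% × 64% × 24% = 3.815424% of Stonebridge Ventures LLC.
Aggregating (R1): 15.76443% + 3.815424% = 19.579854%.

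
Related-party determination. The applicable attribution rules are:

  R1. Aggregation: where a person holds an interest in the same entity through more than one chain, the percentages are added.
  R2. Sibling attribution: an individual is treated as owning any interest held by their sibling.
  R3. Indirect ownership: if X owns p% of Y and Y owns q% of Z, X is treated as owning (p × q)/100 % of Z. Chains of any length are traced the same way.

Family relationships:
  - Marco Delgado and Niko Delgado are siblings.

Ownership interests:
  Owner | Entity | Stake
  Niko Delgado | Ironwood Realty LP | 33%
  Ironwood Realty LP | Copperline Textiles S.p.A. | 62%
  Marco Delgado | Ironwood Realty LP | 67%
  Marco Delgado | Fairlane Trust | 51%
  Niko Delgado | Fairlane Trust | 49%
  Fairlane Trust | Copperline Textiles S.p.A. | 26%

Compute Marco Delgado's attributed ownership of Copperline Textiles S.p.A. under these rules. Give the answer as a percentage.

88%

By sibling attribution (R2), Marco Delgado is treated as also owning Niko Delgado's interest in Fairlane Trust, giving 51% + 49% = 100%.
By sibling attribution (R2), Marco Delgado is treated as also owning Niko Delgado's interest in Ironwood Realty LP, giving 67% + 33% = 100%.
Chain via Fairlane Trust (R3): 100% × 26% = 26% of Copperline Textiles S.p.A.
Chain via Ironwood Realty LP (R3): 100% × 62% = 62% of Copperline Textiles S.p.A.
Aggregating (R1): 26% + 62% = 88%.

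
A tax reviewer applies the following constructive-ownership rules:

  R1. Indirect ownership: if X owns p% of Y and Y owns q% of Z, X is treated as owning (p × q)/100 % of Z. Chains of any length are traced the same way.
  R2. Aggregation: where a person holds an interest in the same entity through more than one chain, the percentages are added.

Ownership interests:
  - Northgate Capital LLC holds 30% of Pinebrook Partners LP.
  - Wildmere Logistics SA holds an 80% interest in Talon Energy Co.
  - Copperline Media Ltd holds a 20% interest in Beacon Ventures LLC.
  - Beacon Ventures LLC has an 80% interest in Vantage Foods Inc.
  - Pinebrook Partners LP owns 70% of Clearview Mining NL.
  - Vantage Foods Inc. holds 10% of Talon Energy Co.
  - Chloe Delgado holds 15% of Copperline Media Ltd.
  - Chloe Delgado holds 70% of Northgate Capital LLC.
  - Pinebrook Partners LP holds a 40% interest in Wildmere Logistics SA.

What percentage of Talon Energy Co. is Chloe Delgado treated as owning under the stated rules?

Chain via Copperline Media Ltd → Beacon Ventures LLC → Vantage Foods Inc. (R1): 15% × 20% × 80% × 10% = 0.24% of Talon Energy Co.
Chain via Northgate Capital LLC → Pinebrook Partners LP → Wildmere Logistics SA (R1): 70% × 30% × 40% × 80% = 6.72% of Talon Energy Co.
Aggregating (R2): 0.24% + 6.72% = 6.96%.

6.96%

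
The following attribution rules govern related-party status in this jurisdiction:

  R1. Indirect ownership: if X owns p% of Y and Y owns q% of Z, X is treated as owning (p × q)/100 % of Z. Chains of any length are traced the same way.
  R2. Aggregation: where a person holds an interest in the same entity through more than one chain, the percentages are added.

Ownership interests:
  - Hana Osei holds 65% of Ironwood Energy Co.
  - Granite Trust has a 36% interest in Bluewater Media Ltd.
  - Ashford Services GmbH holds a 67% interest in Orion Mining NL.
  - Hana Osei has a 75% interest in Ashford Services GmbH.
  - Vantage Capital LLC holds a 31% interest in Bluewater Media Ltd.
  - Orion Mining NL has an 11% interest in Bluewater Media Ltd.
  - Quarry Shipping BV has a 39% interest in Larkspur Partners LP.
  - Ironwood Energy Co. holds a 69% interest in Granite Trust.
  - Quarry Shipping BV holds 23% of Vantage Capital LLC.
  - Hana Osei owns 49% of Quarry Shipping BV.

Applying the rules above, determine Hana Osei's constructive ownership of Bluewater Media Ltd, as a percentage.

25.1672%

Chain via Ashford Services GmbH → Orion Mining NL (R1): 75% × 67% × 11% = 5.5275% of Bluewater Media Ltd.
Chain via Ironwood Energy Co. → Granite Trust (R1): 65% × 69% × 36% = 16.146% of Bluewater Media Ltd.
Chain via Quarry Shipping BV → Vantage Capital LLC (R1): 49% × 23% × 31% = 3.4937% of Bluewater Media Ltd.
Aggregating (R2): 5.5275% + 16.146% + 3.4937% = 25.1672%.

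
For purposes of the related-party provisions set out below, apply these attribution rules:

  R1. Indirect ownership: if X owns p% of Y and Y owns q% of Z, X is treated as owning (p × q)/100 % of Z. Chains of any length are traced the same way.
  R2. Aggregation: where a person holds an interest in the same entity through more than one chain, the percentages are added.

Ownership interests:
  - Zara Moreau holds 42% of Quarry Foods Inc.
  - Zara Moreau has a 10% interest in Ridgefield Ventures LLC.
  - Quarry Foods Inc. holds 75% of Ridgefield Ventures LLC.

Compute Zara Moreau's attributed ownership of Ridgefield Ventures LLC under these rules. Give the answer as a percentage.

41.5%

Chain via Quarry Foods Inc. (R1): 42% × 75% = 31.5% of Ridgefield Ventures LLC.
Direct interest in Ridgefield Ventures LLC: 10%.
Aggregating (R2): 31.5% + 10% = 41.5%.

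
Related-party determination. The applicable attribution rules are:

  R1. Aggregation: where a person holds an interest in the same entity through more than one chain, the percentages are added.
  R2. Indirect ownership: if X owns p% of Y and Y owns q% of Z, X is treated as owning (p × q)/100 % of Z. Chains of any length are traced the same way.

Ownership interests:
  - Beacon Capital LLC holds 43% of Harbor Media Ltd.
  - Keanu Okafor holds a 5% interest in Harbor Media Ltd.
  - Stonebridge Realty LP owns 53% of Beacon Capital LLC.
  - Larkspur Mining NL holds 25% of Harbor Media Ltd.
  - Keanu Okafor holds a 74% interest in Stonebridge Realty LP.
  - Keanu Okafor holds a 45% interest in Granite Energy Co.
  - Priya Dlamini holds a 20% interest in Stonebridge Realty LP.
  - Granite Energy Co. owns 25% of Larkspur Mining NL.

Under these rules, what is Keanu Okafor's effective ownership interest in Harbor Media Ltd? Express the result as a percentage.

24.6771%

Chain via Stonebridge Realty LP → Beacon Capital LLC (R2): 74% × 53% × 43% = 16.8646% of Harbor Media Ltd.
Chain via Granite Energy Co. → Larkspur Mining NL (R2): 45% × 25% × 25% = 2.8125% of Harbor Media Ltd.
Direct interest in Harbor Media Ltd: 5%.
Aggregating (R1): 16.8646% + 2.8125% + 5% = 24.6771%.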